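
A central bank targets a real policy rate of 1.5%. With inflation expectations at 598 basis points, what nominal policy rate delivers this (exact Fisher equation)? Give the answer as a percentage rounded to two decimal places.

(1 + i) = (1 + r)(1 + π) = 1.01500 × 1.05980 = 1.075697
i = 1.075697 − 1, so the required nominal rate is 7.57%.

7.57%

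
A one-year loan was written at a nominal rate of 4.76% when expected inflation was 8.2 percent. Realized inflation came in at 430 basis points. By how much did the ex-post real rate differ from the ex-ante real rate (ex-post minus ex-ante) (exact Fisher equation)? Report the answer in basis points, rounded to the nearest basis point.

362 basis points

Ex-ante: (1 + 0.0476)/(1 + 0.0820) − 1 = -3.1793%
Ex-post: (1 + 0.0476)/(1 + 0.0430) − 1 = 0.4410%
Difference (ex-post − ex-ante) = 3.6203% → 362 basis points.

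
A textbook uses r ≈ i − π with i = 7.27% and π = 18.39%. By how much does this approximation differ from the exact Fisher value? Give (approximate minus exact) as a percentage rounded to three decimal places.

-1.727%

Approximate: r ≈ 7.270% − 18.390% = -11.1200%
Exact: (1 + 0.0727)/(1 + 0.1839) − 1 = -9.3927%
Error = -11.1200% − (-9.3927%) = -1.7273% → -1.727%.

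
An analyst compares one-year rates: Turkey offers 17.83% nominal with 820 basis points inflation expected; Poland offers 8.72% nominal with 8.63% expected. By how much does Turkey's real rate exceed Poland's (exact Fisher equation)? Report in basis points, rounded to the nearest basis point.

Turkey: (1 + 0.1783)/(1 + 0.0820) − 1 = 8.9002%
Poland: (1 + 0.0872)/(1 + 0.0863) − 1 = 0.0829%
Differential = 8.9002% − 0.0829% = 8.8173% → 882 basis points.

882 basis points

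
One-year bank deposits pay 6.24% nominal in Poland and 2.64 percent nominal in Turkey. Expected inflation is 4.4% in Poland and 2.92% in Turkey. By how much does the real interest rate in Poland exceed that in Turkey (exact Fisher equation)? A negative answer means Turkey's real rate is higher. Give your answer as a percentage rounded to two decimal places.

Poland: (1 + 0.0624)/(1 + 0.0440) − 1 = 1.7625%
Turkey: (1 + 0.0264)/(1 + 0.0292) − 1 = -0.2721%
Differential = 1.7625% − (-0.2721%) = 2.0345% → 2.03%.

2.03%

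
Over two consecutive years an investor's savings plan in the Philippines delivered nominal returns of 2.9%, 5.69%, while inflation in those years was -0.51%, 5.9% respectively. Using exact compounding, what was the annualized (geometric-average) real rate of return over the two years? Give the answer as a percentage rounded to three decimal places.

Compound the nominal returns: 1.0290 × 1.0569 = 1.08755010.
Compound inflation: 0.9949 × 1.0590 = 1.05359910.
Deflate: 1.08755010 / 1.05359910 = 1.03222383.
Annualized real rate = 1.03222383^(1/2) − 1 = 1.5984% → 1.598%.

1.598%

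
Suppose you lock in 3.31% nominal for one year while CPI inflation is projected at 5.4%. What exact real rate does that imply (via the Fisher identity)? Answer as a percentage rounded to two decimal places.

-1.98%

By the Fisher identity, 1 + r = (1 + i)/(1 + π).
1 + r = 1.03310 / 1.05400 = 0.980171
r = 0.980171 − 1 = -1.9829%, i.e. -1.98%.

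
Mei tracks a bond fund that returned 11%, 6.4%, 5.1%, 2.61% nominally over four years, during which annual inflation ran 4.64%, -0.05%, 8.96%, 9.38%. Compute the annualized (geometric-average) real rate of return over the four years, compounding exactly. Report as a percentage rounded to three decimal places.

0.541%

Compound the nominal returns: 1.1100 × 1.0640 × 1.0510 × 1.0261 = 1.27367027.
Compound inflation: 1.0464 × 0.9995 × 1.0896 × 1.0938 = 1.24648066.
Deflate: 1.27367027 / 1.24648066 = 1.02181310.
Annualized real rate = 1.02181310^(1/4) − 1 = 0.5409% → 0.541%.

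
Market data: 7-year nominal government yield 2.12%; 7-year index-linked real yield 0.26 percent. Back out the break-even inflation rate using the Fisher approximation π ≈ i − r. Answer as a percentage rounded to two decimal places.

1.86%

π ≈ i − r = 2.12% − 0.26% → 1.86%.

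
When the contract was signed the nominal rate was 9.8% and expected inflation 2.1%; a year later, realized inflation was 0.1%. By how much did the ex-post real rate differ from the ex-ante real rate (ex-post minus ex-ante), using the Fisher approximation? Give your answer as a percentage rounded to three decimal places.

Ex-ante: 9.8% − 2.1% = 7.700%
Ex-post: 9.8% − 0.1% = 9.700%
Difference (ex-post − ex-ante) = 2.0000% → 2.000%.

2.000%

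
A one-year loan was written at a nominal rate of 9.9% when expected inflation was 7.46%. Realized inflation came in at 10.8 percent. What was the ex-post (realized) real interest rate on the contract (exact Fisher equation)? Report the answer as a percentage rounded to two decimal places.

Ex-post: (1 + 0.0990)/(1 + 0.1080) − 1 = -0.8123%
So the realized real rate is -0.81%.

-0.81%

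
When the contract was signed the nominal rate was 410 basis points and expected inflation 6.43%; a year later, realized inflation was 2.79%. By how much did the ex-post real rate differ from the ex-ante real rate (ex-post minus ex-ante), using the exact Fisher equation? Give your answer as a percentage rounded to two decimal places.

3.46%

Ex-ante: (1 + 0.0410)/(1 + 0.0643) − 1 = -2.1892%
Ex-post: (1 + 0.0410)/(1 + 0.0279) − 1 = 1.2744%
Difference (ex-post − ex-ante) = 3.4637% → 3.46%.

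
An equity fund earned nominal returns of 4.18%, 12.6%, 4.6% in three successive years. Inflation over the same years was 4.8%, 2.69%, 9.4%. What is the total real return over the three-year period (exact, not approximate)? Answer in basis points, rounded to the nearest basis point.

Nominal growth factor = 1.0418 × 1.1260 × 1.0460 = 1.227028
Price-level growth factor = 1.0480 × 1.0269 × 1.0940 = 1.177353
Real growth factor = 1.227028 / 1.177353 = 1.042192
Total real return = 1.042192 − 1 → 422 basis points.

422 basis points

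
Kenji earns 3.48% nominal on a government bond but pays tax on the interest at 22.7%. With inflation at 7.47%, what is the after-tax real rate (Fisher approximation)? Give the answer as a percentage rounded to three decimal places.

-4.780%

After-tax nominal return = 3.48% × (1 − 0.227) = 2.69004%.
r ≈ 2.69004% − 7.47% → -4.780%.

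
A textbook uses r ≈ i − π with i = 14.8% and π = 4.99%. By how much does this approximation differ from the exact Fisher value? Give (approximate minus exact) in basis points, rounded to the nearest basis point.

Approximate: r ≈ 14.800% − 4.990% = 9.8100%
Exact: (1 + 0.1480)/(1 + 0.0499) − 1 = 9.3437%
Error = 9.8100% − 9.3437% = 0.4663% → 47 basis points.

47 basis points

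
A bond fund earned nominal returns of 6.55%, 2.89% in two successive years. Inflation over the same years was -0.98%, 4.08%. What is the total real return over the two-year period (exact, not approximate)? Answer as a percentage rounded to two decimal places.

6.37%

Compound the nominal returns: 1.0655 × 1.0289 = 1.096293.
Compound inflation: 0.9902 × 1.0408 = 1.030600.
Deflate: 1.096293 / 1.030600 = 1.063742.
Total real return = 1.063742 − 1 → 6.37%.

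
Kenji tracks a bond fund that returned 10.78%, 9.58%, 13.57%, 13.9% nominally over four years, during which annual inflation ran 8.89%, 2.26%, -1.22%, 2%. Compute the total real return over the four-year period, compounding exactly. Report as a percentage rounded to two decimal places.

Nominal growth factor = 1.1078 × 1.0958 × 1.1357 × 1.1390 = 1.570291
Price-level growth factor = 1.0889 × 1.0226 × 0.9878 × 1.0200 = 1.121923
Real growth factor = 1.570291 / 1.121923 = 1.399642
Total real return = 1.399642 − 1 → 39.96%.

39.96%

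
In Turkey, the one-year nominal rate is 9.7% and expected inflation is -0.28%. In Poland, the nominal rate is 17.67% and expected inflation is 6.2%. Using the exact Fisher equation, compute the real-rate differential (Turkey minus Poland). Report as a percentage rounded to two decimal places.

-0.79%

Turkey: (1 + 0.0970)/(1 − 0.0028) − 1 = 10.0080%
Poland: (1 + 0.1767)/(1 + 0.0620) − 1 = 10.8004%
Differential = 10.0080% − 10.8004% = -0.7924% → -0.79%.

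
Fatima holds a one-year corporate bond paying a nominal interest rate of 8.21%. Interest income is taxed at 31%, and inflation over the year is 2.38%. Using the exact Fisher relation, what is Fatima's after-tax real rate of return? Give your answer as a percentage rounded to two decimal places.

After-tax nominal return = 8.21% × (1 − 0.31) = 5.6649%.
1 + r = 1.056649 / 1.02380 = 1.032085
After-tax real rate = 1.032085 − 1 → 3.21%.

3.21%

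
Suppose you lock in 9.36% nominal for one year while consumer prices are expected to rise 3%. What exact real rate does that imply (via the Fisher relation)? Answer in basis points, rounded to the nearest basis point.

617 basis points

By the Fisher relation, 1 + r = (1 + i)/(1 + π).
1 + r = 1.09360 / 1.03000 = 1.061748
r = 1.061748 − 1 = 6.1748%, i.e. 617 basis points.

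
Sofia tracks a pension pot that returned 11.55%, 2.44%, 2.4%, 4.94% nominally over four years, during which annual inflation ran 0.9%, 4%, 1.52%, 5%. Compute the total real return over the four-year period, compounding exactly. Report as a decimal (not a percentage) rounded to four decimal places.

Nominal growth factor = 1.1155 × 1.0244 × 1.0240 × 1.0494 = 1.227949
Price-level growth factor = 1.0090 × 1.0400 × 1.0152 × 1.0500 = 1.118576
Real growth factor = 1.227949 / 1.118576 = 1.097779
Total real return = 1.097779 − 1 → 0.0978.

0.0978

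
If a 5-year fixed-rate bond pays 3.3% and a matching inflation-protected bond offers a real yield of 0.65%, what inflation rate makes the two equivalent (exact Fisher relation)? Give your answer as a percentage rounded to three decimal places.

2.633%

(1 + π) = (1 + i)/(1 + r) = 1.03300 / 1.00650 = 1.026329
Break-even inflation = 1.026329 − 1 → 2.633%.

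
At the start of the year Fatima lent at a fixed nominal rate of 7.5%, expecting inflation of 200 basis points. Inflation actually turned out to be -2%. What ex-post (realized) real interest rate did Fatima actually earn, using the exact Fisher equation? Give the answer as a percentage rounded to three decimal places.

9.694%

Ex-post: (1 + 0.0750)/(1 − 0.0200) − 1 = 9.6939%
So the realized real rate is 9.694%.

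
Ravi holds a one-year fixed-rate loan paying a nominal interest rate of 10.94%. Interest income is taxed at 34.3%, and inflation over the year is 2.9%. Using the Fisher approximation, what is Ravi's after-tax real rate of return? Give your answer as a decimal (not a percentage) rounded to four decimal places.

0.0429

After-tax nominal return = 10.94% × (1 − 0.343) = 7.18758%.
r ≈ 7.18758% − 2.9% → 0.0429.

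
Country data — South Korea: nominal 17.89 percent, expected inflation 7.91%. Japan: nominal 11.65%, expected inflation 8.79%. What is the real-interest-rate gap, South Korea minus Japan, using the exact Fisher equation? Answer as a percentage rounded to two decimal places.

South Korea: (1 + 0.1789)/(1 + 0.0791) − 1 = 9.2484%
Japan: (1 + 0.1165)/(1 + 0.0879) − 1 = 2.6289%
Differential = 9.2484% − 2.6289% = 6.6195% → 6.62%.

6.62%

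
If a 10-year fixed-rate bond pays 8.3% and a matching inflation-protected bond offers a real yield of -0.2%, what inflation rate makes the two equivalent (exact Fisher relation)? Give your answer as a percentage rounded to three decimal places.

8.517%

(1 + π) = (1 + i)/(1 + r) = 1.08300 / 0.99800 = 1.085170
Break-even inflation = 1.085170 − 1 → 8.517%.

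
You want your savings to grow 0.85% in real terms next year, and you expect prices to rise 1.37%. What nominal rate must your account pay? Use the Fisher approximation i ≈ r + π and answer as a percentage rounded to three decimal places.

i ≈ r + π = 0.85% + 1.37% = 2.220%.

2.220%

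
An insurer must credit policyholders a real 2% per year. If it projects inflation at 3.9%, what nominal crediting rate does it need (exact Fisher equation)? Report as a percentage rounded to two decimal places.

5.98%

(1 + i) = (1 + r)(1 + π) = 1.02000 × 1.03900 = 1.05978
i = 1.05978 − 1, so the required nominal rate is 5.98%.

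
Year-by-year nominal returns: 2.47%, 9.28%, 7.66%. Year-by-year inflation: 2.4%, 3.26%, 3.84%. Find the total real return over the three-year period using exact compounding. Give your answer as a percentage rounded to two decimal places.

9.80%

Nominal growth factor = 1.0247 × 1.0928 × 1.0766 = 1.205568
Price-level growth factor = 1.0240 × 1.0326 × 1.0384 = 1.097986
Real growth factor = 1.205568 / 1.097986 = 1.097982
Total real return = 1.097982 − 1 → 9.80%.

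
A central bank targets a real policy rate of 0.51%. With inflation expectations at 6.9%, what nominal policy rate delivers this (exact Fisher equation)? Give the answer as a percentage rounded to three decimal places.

(1 + i) = (1 + r)(1 + π) = 1.00510 × 1.06900 = 1.0744519
i = 1.0744519 − 1, so the required nominal rate is 7.445%.

7.445%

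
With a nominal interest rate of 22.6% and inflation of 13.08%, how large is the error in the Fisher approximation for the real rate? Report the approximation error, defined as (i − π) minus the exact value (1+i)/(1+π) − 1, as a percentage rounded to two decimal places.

Approximate: r ≈ 22.600% − 13.080% = 9.5200%
Exact: (1 + 0.2260)/(1 + 0.1308) − 1 = 8.4188%
Error = 9.5200% − 8.4188% = 1.1012% → 1.10%.

1.10%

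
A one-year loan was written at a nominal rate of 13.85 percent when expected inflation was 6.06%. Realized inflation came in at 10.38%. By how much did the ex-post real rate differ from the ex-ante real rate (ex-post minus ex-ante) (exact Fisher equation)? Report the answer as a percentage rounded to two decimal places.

Ex-ante: (1 + 0.1385)/(1 + 0.0606) − 1 = 7.3449%
Ex-post: (1 + 0.1385)/(1 + 0.1038) − 1 = 3.1437%
Difference (ex-post − ex-ante) = -4.2012% → -4.20%.

-4.20%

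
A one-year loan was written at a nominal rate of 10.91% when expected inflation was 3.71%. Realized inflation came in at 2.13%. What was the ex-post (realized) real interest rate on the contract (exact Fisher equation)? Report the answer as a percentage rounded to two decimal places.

8.60%

Ex-post: (1 + 0.1091)/(1 + 0.0213) − 1 = 8.5969%
So the realized real rate is 8.60%.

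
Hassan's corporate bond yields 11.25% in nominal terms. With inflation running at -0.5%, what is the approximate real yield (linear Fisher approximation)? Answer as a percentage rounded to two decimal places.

r ≈ i − π = 11.25% − (-0.5%) = 11.75%.

11.75%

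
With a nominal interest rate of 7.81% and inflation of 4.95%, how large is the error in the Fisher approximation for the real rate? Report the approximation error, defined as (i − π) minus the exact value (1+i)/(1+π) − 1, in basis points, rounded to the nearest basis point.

Approximate: r ≈ 7.810% − 4.950% = 2.8600%
Exact: (1 + 0.0781)/(1 + 0.0495) − 1 = 2.7251%
Error = 2.8600% − 2.7251% = 0.1349% → 13 basis points.

13 basis points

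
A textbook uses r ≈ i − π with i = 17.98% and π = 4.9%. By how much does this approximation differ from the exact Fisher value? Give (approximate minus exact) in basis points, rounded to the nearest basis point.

61 basis points

Approximate: r ≈ 17.980% − 4.900% = 13.0800%
Exact: (1 + 0.1798)/(1 + 0.0490) − 1 = 12.4690%
Error = 13.0800% − 12.4690% = 0.6110% → 61 basis points.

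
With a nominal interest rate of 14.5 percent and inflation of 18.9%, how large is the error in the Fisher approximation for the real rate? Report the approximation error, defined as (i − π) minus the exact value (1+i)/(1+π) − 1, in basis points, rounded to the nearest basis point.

-70 basis points

Approximate: r ≈ 14.500% − 18.900% = -4.4000%
Exact: (1 + 0.1450)/(1 + 0.1890) − 1 = -3.7006%
Error = -4.4000% − (-3.7006%) = -0.6994% → -70 basis points.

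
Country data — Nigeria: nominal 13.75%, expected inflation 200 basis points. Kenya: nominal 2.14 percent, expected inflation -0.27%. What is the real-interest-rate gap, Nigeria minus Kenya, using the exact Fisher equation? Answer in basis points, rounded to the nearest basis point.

910 basis points

Nigeria: (1 + 0.1375)/(1 + 0.0200) − 1 = 11.5196%
Kenya: (1 + 0.0214)/(1 − 0.0027) − 1 = 2.4165%
Differential = 11.5196% − 2.4165% = 9.1031% → 910 basis points.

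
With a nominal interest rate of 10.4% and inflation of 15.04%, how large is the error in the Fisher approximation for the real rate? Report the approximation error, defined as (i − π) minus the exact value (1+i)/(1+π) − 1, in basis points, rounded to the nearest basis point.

-61 basis points

Approximate: r ≈ 10.400% − 15.040% = -4.6400%
Exact: (1 + 0.1040)/(1 + 0.1504) − 1 = -4.0334%
Error = -4.6400% − (-4.0334%) = -0.6066% → -61 basis points.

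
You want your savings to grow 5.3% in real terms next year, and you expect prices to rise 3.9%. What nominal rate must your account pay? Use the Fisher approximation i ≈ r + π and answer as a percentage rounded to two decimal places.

i ≈ r + π = 5.3% + 3.9% = 9.20%.

9.20%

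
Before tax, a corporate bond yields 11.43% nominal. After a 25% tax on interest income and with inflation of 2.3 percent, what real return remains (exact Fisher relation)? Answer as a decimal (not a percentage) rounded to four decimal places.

After-tax nominal return = 11.43% × (1 − 0.25) = 8.5725%.
1 + r = 1.085725 / 1.02300 = 1.061315
After-tax real rate = 1.061315 − 1 → 0.0613.

0.0613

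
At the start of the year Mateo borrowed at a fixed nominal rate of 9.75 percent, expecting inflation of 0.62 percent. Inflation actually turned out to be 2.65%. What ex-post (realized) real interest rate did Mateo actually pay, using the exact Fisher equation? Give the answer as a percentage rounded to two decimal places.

6.92%

Ex-post: (1 + 0.0975)/(1 + 0.0265) − 1 = 6.9167%
So the realized real rate is 6.92%.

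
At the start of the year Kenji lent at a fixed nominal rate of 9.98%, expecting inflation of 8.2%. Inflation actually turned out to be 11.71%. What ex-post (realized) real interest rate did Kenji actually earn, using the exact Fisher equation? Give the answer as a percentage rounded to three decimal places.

-1.549%

Ex-post: (1 + 0.0998)/(1 + 0.1171) − 1 = -1.5487%
So the realized real rate is -1.549%.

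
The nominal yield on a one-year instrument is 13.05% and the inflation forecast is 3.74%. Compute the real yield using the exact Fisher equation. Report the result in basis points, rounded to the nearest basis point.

By the Fisher relation, 1 + r = (1 + i)/(1 + π).
1 + r = 1.13050 / 1.03740 = 1.089744
r = 1.089744 − 1 = 8.9744%, i.e. 897 basis points.

897 basis points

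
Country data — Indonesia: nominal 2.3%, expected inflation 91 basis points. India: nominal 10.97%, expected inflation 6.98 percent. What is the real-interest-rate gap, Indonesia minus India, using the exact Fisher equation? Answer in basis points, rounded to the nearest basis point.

Indonesia: (1 + 0.0230)/(1 + 0.0091) − 1 = 1.3775%
India: (1 + 0.1097)/(1 + 0.0698) − 1 = 3.7297%
Differential = 1.3775% − 3.7297% = -2.3522% → -235 basis points.

-235 basis points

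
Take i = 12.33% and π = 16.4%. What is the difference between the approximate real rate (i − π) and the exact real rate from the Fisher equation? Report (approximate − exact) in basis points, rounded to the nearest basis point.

Approximate: r ≈ 12.330% − 16.400% = -4.0700%
Exact: (1 + 0.1233)/(1 + 0.1640) − 1 = -3.4966%
Error = -4.0700% − (-3.4966%) = -0.5734% → -57 basis points.

-57 basis points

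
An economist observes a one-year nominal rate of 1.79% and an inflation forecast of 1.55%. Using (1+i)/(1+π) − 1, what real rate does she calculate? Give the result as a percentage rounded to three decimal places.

0.236%

By the Fisher equation, 1 + r = (1 + i)/(1 + π).
1 + r = 1.01790 / 1.01550 = 1.002363
r = 1.002363 − 1 = 0.2363%, i.e. 0.236%.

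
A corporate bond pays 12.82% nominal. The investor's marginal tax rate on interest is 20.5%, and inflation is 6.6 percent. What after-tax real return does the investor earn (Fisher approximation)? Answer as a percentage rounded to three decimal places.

3.592%

After-tax nominal return = 12.82% × (1 − 0.205) = 10.1919%.
r ≈ 10.1919% − 6.6% → 3.592%.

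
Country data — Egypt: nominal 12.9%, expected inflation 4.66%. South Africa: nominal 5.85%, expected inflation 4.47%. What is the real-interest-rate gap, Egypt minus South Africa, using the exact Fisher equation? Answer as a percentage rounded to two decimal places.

6.55%

Egypt: (1 + 0.1290)/(1 + 0.0466) − 1 = 7.8731%
South Africa: (1 + 0.0585)/(1 + 0.0447) − 1 = 1.3210%
Differential = 7.8731% − 1.3210% = 6.5522% → 6.55%.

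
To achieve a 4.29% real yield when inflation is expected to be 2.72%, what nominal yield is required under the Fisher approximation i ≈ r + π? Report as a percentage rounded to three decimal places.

7.010%

i ≈ r + π = 4.29% + 2.72% = 7.010%.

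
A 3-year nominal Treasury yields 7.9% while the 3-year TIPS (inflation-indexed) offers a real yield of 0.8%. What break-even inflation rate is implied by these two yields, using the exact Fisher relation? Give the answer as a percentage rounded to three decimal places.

7.044%

(1 + π) = (1 + i)/(1 + r) = 1.07900 / 1.00800 = 1.070437
Break-even inflation = 1.070437 − 1 → 7.044%.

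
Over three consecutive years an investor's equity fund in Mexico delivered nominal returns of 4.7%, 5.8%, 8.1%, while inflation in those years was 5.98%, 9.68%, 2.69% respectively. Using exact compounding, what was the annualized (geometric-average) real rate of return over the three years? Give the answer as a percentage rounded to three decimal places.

0.106%

Compound the nominal returns: 1.0470 × 1.0580 × 1.0810 = 1.19745181.
Compound inflation: 1.0598 × 1.0968 × 1.0269 = 1.19365689.
Deflate: 1.19745181 / 1.19365689 = 1.00317923.
Annualized real rate = 1.00317923^(1/3) − 1 = 0.1059% → 0.106%.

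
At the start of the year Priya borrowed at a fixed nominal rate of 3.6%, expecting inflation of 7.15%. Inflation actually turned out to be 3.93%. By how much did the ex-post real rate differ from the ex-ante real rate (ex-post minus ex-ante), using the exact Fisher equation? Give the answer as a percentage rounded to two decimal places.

3.00%

Ex-ante: (1 + 0.0360)/(1 + 0.0715) − 1 = -3.3131%
Ex-post: (1 + 0.0360)/(1 + 0.0393) − 1 = -0.3175%
Difference (ex-post − ex-ante) = 2.9956% → 3.00%.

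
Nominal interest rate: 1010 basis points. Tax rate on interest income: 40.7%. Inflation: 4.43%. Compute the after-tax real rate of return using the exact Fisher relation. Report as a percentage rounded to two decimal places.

After-tax nominal return = 10.1% × (1 − 0.407) = 5.9893%.
1 + r = 1.059893 / 1.04430 = 1.014932
After-tax real rate = 1.014932 − 1 → 1.49%.

1.49%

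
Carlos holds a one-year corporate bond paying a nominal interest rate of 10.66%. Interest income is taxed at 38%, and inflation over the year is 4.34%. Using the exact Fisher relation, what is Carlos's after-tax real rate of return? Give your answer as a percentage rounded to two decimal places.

2.17%

After-tax nominal return = 10.66% × (1 − 0.38) = 6.6092%.
1 + r = 1.066092 / 1.04340 = 1.021748
After-tax real rate = 1.021748 − 1 → 2.17%.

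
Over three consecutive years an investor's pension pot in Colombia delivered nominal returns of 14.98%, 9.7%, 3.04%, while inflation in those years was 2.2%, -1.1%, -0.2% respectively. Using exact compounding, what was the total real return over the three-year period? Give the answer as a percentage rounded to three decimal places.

Compound the nominal returns: 1.1498 × 1.0970 × 1.0304 = 1.299675.
Compound inflation: 1.0220 × 0.9890 × 0.9980 = 1.008736.
Deflate: 1.299675 / 1.008736 = 1.288419.
Total real return = 1.288419 − 1 → 28.842%.

28.842%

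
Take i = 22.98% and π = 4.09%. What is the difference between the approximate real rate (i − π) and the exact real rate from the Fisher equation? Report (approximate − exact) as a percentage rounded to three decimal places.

Approximate: r ≈ 22.980% − 4.090% = 18.8900%
Exact: (1 + 0.2298)/(1 + 0.0409) − 1 = 18.1478%
Error = 18.8900% − 18.1478% = 0.7422% → 0.742%.

0.742%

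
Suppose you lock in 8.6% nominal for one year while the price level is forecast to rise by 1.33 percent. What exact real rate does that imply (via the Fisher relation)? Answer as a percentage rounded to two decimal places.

7.17%

By the Fisher relation, 1 + r = (1 + i)/(1 + π).
1 + r = 1.08600 / 1.01330 = 1.071746
r = 1.071746 − 1 = 7.1746%, i.e. 7.17%.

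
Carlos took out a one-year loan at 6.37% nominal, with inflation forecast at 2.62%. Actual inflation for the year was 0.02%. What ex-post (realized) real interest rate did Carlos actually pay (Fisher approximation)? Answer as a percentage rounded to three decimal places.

Ex-post: 6.37% − 0.02% = 6.350%
So the realized real rate is 6.350%.

6.350%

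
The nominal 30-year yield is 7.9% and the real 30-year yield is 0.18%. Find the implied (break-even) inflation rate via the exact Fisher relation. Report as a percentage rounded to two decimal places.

(1 + π) = (1 + i)/(1 + r) = 1.07900 / 1.00180 = 1.077061
Break-even inflation = 1.077061 − 1 → 7.71%.

7.71%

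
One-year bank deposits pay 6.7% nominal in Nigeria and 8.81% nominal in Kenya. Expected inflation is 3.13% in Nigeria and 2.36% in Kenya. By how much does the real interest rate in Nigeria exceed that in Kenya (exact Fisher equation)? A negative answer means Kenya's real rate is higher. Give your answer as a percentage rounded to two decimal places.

Nigeria: (1 + 0.0670)/(1 + 0.0313) − 1 = 3.4617%
Kenya: (1 + 0.0881)/(1 + 0.0236) − 1 = 6.3013%
Differential = 3.4617% − 6.3013% = -2.8396% → -2.84%.

-2.84%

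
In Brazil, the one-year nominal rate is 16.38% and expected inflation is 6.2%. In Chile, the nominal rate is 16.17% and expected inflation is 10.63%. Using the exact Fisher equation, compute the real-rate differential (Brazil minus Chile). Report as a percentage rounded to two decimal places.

4.58%

Brazil: (1 + 0.1638)/(1 + 0.0620) − 1 = 9.5857%
Chile: (1 + 0.1617)/(1 + 0.1063) − 1 = 5.0077%
Differential = 9.5857% − 5.0077% = 4.5780% → 4.58%.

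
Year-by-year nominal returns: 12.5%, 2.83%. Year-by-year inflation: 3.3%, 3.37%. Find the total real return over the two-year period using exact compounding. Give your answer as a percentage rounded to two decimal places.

8.34%

Compound the nominal returns: 1.1250 × 1.0283 = 1.156838.
Compound inflation: 1.0330 × 1.0337 = 1.067812.
Deflate: 1.156838 / 1.067812 = 1.083372.
Total real return = 1.083372 − 1 → 8.34%.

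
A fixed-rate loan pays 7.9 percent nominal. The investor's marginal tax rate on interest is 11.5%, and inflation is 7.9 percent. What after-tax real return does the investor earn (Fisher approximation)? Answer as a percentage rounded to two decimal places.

-0.91%

After-tax nominal return = 7.9% × (1 − 0.115) = 6.9915%.
r ≈ 6.9915% − 7.9% → -0.91%.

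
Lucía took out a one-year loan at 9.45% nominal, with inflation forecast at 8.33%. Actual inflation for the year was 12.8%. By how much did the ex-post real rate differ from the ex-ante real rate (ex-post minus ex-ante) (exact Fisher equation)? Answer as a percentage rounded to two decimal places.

-4.00%

Ex-ante: (1 + 0.0945)/(1 + 0.0833) − 1 = 1.0339%
Ex-post: (1 + 0.0945)/(1 + 0.1280) − 1 = -2.9699%
Difference (ex-post − ex-ante) = -4.0037% → -4.00%.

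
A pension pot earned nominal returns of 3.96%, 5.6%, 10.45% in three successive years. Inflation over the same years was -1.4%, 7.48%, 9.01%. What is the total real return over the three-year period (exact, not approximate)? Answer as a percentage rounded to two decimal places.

Nominal growth factor = 1.0396 × 1.0560 × 1.1045 = 1.212540
Price-level growth factor = 0.9860 × 1.0748 × 1.0901 = 1.155237
Real growth factor = 1.212540 / 1.155237 = 1.049603
Total real return = 1.049603 − 1 → 4.96%.

4.96%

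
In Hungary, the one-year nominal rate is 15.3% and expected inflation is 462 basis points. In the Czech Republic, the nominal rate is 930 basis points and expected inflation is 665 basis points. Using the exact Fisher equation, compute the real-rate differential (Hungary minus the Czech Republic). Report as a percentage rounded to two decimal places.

7.72%

Hungary: (1 + 0.1530)/(1 + 0.0462) − 1 = 10.2084%
The Czech Republic: (1 + 0.0930)/(1 + 0.0665) − 1 = 2.4848%
Differential = 10.2084% − 2.4848% = 7.7236% → 7.72%.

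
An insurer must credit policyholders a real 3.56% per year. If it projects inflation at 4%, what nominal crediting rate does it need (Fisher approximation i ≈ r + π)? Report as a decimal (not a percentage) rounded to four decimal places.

i ≈ r + π = 3.56% + 4% = 0.0756.

0.0756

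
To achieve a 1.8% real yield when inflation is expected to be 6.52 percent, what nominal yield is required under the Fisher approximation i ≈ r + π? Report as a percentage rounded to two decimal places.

i ≈ r + π = 1.8% + 6.52% = 8.32%.

8.32%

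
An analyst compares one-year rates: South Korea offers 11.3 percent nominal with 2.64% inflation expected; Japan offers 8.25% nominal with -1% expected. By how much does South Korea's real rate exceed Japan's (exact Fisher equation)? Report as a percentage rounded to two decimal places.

South Korea: (1 + 0.1130)/(1 + 0.0264) − 1 = 8.4373%
Japan: (1 + 0.0825)/(1 − 0.0100) − 1 = 9.3434%
Differential = 8.4373% − 9.3434% = -0.9062% → -0.91%.

-0.91%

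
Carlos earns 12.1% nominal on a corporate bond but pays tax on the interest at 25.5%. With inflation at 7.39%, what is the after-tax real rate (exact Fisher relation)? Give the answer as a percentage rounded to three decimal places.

1.513%

After-tax nominal return = 12.1% × (1 − 0.255) = 9.0145%.
1 + r = 1.090145 / 1.07390 = 1.015127
After-tax real rate = 1.015127 − 1 → 1.513%.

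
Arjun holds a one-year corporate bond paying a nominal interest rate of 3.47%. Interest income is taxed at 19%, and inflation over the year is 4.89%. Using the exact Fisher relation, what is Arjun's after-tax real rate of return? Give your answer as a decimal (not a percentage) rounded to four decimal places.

-0.0198

After-tax nominal return = 3.47% × (1 − 0.19) = 2.8107%.
1 + r = 1.028107 / 1.04890 = 0.980176
After-tax real rate = 0.980176 − 1 → -0.0198.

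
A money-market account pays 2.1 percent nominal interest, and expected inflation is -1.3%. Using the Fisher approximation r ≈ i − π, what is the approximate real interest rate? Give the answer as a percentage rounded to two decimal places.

3.40%

r ≈ i − π = 2.1% − (-1.3%) = 3.40%.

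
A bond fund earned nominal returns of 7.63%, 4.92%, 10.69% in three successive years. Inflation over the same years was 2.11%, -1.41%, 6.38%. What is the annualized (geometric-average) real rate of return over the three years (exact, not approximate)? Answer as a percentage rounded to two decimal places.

5.29%

Nominal growth factor = 1.0763 × 1.0492 × 1.1069 = 1.24997121
Price-level growth factor = 1.0211 × 0.9859 × 1.0638 = 1.07093011
Real growth factor = 1.24997121 / 1.07093011 = 1.16718280
Annualized real rate = 1.16718280^(1/3) − 1 = 5.2882% → 5.29%.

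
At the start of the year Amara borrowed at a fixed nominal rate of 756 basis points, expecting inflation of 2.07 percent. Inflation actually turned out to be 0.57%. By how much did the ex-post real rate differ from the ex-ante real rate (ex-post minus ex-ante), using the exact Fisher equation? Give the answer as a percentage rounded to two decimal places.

Ex-ante: (1 + 0.0756)/(1 + 0.0207) − 1 = 5.3787%
Ex-post: (1 + 0.0756)/(1 + 0.0057) − 1 = 6.9504%
Difference (ex-post − ex-ante) = 1.5717% → 1.57%.

1.57%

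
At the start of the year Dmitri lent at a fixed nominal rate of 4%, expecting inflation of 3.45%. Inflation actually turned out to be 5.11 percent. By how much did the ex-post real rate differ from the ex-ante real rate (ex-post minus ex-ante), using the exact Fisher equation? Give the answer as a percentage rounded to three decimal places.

Ex-ante: (1 + 0.0400)/(1 + 0.0345) − 1 = 0.5317%
Ex-post: (1 + 0.0400)/(1 + 0.0511) − 1 = -1.0560%
Difference (ex-post − ex-ante) = -1.5877% → -1.588%.

-1.588%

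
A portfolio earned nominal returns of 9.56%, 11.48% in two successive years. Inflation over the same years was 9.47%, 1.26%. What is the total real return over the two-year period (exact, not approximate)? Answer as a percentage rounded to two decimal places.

Compound the nominal returns: 1.0956 × 1.1148 = 1.221375.
Compound inflation: 1.0947 × 1.0126 = 1.108493.
Deflate: 1.221375 / 1.108493 = 1.101833.
Total real return = 1.101833 − 1 → 10.18%.

10.18%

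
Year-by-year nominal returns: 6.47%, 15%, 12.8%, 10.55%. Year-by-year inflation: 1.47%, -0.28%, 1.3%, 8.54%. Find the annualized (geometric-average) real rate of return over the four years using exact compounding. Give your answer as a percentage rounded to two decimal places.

8.24%

Compound the nominal returns: 1.0647 × 1.1500 × 1.1280 × 1.1055 = 1.52683793.
Compound inflation: 1.0147 × 0.9972 × 1.0130 × 1.0854 = 1.11254912.
Deflate: 1.52683793 / 1.11254912 = 1.37237800.
Annualized real rate = 1.37237800^(1/4) − 1 = 8.2352% → 8.24%.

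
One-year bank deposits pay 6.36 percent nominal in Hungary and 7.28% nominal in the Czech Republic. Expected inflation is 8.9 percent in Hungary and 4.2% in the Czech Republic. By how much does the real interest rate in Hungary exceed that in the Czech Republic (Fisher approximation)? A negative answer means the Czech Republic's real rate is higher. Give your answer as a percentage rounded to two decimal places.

Hungary: 6.36% − 8.9% = -2.540%
The Czech Republic: 7.28% − 4.2% = 3.080%
Differential = -5.620% → -5.62%.

-5.62%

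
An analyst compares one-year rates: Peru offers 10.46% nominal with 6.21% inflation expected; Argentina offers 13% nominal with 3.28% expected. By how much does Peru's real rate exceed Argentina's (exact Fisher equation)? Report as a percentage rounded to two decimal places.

Peru: (1 + 0.1046)/(1 + 0.0621) − 1 = 4.0015%
Argentina: (1 + 0.1300)/(1 + 0.0328) − 1 = 9.4113%
Differential = 4.0015% − 9.4113% = -5.4098% → -5.41%.

-5.41%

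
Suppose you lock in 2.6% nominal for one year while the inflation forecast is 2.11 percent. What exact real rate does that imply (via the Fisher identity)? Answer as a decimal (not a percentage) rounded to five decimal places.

By the Fisher identity, 1 + r = (1 + i)/(1 + π).
1 + r = 1.02600 / 1.02110 = 1.004799
r = 1.004799 − 1 = 0.4799%, i.e. 0.00480.

0.00480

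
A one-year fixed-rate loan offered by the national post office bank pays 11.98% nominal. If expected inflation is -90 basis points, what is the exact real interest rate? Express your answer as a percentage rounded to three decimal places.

1 + r = 1.11980 / 0.99100 = 1.129970
r = 1.129970 − 1 = 12.9970%, i.e. 12.997%.

12.997%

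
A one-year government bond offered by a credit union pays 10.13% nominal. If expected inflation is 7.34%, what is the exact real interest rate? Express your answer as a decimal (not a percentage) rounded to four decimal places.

0.0260

By the Fisher equation, 1 + r = (1 + i)/(1 + π).
1 + r = 1.10130 / 1.07340 = 1.025992
r = 1.025992 − 1 = 2.5992%, i.e. 0.0260.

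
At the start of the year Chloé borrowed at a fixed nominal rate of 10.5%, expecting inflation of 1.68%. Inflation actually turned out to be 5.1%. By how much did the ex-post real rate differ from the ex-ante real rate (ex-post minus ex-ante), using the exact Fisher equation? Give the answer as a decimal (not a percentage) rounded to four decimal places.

-0.0354

Ex-ante: (1 + 0.1050)/(1 + 0.0168) − 1 = 8.6743%
Ex-post: (1 + 0.1050)/(1 + 0.0510) − 1 = 5.1380%
Difference (ex-post − ex-ante) = -3.5363% → -0.0354.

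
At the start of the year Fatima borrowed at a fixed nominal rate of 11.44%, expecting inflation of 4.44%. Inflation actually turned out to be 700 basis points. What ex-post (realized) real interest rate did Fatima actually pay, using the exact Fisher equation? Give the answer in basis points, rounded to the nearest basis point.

Ex-post: (1 + 0.1144)/(1 + 0.0700) − 1 = 4.1495%
So the realized real rate is 415 basis points.

415 basis points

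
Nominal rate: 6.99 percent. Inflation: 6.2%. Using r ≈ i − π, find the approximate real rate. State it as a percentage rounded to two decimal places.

0.79%

r ≈ i − π = 6.99% − 6.2% = 0.79%.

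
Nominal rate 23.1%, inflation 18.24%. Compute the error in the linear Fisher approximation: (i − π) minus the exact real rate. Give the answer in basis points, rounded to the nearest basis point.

Approximate: r ≈ 23.100% − 18.240% = 4.8600%
Exact: (1 + 0.2310)/(1 + 0.1824) − 1 = 4.1103%
Error = 4.8600% − 4.1103% = 0.7497% → 75 basis points.

75 basis points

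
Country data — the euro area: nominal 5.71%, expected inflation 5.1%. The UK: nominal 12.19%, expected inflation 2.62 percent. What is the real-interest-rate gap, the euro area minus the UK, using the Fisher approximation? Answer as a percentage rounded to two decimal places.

-8.96%

The euro area: 5.71% − 5.1% = 0.610%
The UK: 12.19% − 2.62% = 9.570%
Differential = -8.960% → -8.96%.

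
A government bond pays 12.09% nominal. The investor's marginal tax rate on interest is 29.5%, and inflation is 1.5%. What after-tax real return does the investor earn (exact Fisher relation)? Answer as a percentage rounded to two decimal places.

After-tax nominal return = 12.09% × (1 − 0.295) = 8.52345%.
1 + r = 1.0852345 / 1.01500 = 1.069197
After-tax real rate = 1.069197 − 1 → 6.92%.

6.92%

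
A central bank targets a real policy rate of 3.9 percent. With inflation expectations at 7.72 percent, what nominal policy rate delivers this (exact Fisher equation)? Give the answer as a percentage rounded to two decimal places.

(1 + i) = (1 + r)(1 + π) = 1.03900 × 1.07720 = 1.1192108
i = 1.1192108 − 1, so the required nominal rate is 11.92%.

11.92%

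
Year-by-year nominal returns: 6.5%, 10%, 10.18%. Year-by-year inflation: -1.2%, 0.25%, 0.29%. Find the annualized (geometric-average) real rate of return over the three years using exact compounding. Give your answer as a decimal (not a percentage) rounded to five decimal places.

0.09123

Nominal growth factor = 1.0650 × 1.1000 × 1.1018 = 1.29075870
Price-level growth factor = 0.9880 × 1.0025 × 1.0029 = 0.99334236
Real growth factor = 1.29075870 / 0.99334236 = 1.29940970
Annualized real rate = 1.29940970^(1/3) − 1 = 9.1228% → 0.09123.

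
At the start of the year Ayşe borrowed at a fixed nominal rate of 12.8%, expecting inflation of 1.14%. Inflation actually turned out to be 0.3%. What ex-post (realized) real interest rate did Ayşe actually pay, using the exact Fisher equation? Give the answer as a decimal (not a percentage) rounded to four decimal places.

Ex-post: (1 + 0.1280)/(1 + 0.0030) − 1 = 12.4626%
So the realized real rate is 0.1246.

0.1246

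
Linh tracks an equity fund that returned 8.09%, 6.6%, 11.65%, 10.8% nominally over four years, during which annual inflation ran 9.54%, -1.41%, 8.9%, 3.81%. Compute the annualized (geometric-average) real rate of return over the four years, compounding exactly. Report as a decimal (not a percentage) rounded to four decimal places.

0.0395

Compound the nominal returns: 1.0809 × 1.0660 × 1.1165 × 1.1080 = 1.42541462.
Compound inflation: 1.0954 × 0.9859 × 1.0890 × 1.0381 = 1.22087914.
Deflate: 1.42541462 / 1.22087914 = 1.16753131.
Annualized real rate = 1.16753131^(1/4) − 1 = 3.9482% → 0.0395.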